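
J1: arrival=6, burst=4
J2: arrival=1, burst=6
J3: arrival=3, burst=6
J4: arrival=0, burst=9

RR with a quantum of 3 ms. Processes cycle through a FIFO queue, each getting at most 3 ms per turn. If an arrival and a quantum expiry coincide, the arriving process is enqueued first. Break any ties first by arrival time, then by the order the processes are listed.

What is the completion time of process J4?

Gantt: | J4 0-3 | J2 3-6 | J3 6-9 | J4 9-12 | J1 12-15 | J2 15-18 | J3 18-21 | J4 21-24 | J1 24-25 |
Completion: J1=25  J2=18  J3=21  J4=24
Turnaround (C−A): J1=19  J2=17  J3=18  J4=24

24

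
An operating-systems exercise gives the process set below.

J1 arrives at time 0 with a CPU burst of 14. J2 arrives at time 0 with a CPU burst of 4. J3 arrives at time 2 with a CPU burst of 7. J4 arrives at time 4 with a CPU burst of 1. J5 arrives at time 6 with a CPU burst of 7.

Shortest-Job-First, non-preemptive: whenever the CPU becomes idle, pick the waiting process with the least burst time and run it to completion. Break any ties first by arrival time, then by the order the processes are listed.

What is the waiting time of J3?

3

Gantt: | J2 0-4 | J4 4-5 | J3 5-12 | J5 12-19 | J1 19-33 |
Completion: J1=33  J2=4  J3=12  J4=5  J5=19
Turnaround (C−A): J1=33  J2=4  J3=10  J4=1  J5=13
Waiting(J3) = turnaround − burst = 10 − 7 = 3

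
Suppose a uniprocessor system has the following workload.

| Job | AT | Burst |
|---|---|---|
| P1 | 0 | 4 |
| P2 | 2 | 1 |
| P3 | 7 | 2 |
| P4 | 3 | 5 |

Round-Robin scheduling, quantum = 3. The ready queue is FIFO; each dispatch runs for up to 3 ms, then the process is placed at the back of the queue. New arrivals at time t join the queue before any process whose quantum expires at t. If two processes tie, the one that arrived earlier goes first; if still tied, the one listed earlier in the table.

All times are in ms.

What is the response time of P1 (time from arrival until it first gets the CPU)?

Timeline: | P1 0-3 | P2 3-4 | P4 4-7 | P1 7-8 | P3 8-10 | P4 10-12 |
Completion: P1=8  P2=4  P3=10  P4=12
Response(P1) = first start − arrival = 0 − 0 = 0

0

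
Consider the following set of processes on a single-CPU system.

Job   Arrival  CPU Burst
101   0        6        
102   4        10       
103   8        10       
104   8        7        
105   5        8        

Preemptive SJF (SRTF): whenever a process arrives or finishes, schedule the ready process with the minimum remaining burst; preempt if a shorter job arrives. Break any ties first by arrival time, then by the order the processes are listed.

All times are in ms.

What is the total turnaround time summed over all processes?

Timeline: | 101 0-6 | 105 6-14 | 104 14-21 | 102 21-31 | 103 31-41 |
Completion: 101=6  102=31  103=41  104=21  105=14
Turnaround = completion − arrival: 101=6, 102=27, 103=33, 104=13, 105=9
Total turnaround = 6 + 27 + 33 + 13 + 9 = 88

88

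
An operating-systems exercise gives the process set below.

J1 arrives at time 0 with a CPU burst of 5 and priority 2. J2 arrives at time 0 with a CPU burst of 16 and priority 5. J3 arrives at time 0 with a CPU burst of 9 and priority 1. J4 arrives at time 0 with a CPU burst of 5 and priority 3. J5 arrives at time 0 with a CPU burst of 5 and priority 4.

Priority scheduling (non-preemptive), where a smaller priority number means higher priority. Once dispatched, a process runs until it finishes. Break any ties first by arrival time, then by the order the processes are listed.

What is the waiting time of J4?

14

Timeline: | J3 0-9 | J1 9-14 | J4 14-19 | J5 19-24 | J2 24-40 |
Completion: J1=14  J2=40  J3=9  J4=19  J5=24
Turnaround (C−A): J1=14  J2=40  J3=9  J4=19  J5=24
Waiting(J4) = turnaround − burst = 19 − 5 = 14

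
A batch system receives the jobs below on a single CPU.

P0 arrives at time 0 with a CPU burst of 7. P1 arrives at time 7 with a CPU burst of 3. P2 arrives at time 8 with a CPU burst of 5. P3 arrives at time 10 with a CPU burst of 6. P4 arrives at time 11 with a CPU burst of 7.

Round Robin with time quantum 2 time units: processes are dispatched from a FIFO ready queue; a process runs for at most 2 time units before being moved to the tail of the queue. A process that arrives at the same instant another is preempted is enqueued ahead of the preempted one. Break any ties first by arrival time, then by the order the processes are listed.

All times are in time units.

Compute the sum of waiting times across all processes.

Timeline: | P0 0-7 | P1 7-9 | P2 9-11 | P1 11-12 | P3 12-14 | P4 14-16 | P2 16-18 | P3 18-20 | P4 20-22 | P2 22-23 | P3 23-25 | P4 25-28 |
Completion: P0=7  P1=12  P2=23  P3=25  P4=28
Waiting = turnaround − burst: P0=0, P1=2, P2=10, P3=9, P4=10
Total waiting = 0 + 2 + 10 + 9 + 10 = 31

31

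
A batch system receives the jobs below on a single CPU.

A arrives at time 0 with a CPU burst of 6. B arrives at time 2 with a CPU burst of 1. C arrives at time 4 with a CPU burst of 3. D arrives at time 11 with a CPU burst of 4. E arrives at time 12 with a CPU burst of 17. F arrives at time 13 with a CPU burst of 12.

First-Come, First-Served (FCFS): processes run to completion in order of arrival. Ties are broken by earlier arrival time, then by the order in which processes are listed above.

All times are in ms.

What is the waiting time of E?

3

Gantt: | A 0-6 | B 6-7 | C 7-10 | idle 10-11 | D 11-15 | E 15-32 | F 32-44 |
Completion: A=6  B=7  C=10  D=15  E=32  F=44
Turnaround (C−A): A=6  B=5  C=6  D=4  E=20  F=31
Waiting(E) = turnaround − burst = 20 − 17 = 3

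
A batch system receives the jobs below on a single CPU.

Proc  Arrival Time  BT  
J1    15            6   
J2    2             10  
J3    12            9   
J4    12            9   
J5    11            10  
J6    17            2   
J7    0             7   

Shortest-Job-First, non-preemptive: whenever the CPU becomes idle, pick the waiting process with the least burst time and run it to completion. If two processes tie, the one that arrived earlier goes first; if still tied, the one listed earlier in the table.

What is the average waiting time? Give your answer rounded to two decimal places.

10.86

Gantt: | J7 0-7 | J2 7-17 | J6 17-19 | J1 19-25 | J3 25-34 | J4 34-43 | J5 43-53 |
Completion: J1=25  J2=17  J3=34  J4=43  J5=53  J6=19  J7=7
Waiting times: J1=4, J2=5, J3=13, J4=22, J5=32, J6=0, J7=0
Average waiting = (4+5+13+22+32+0+0) / 7 = 76/7 = 10.86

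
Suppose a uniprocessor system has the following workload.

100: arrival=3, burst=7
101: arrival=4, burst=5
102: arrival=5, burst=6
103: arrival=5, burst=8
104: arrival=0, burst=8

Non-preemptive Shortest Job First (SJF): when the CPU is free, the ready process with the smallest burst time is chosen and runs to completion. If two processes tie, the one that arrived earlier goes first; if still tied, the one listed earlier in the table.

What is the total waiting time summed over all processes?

Timeline: | 104 0-8 | 101 8-13 | 102 13-19 | 100 19-26 | 103 26-34 |
Completion: 100=26  101=13  102=19  103=34  104=8
Waiting = turnaround − burst: 100=16, 101=4, 102=8, 103=21, 104=0
Total waiting = 16 + 4 + 8 + 21 + 0 = 49

49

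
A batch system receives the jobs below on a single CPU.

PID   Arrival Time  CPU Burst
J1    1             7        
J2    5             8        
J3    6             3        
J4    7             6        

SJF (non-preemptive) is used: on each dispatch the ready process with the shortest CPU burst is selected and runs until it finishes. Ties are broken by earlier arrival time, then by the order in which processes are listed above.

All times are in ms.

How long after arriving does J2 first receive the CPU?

Schedule: | idle 0-1 | J1 1-8 | J3 8-11 | J4 11-17 | J2 17-25 |
Completion: J1=8  J2=25  J3=11  J4=17
Turnaround (C−A): J1=7  J2=20  J3=5  J4=10
Response(J2) = first start − arrival = 17 − 5 = 12

12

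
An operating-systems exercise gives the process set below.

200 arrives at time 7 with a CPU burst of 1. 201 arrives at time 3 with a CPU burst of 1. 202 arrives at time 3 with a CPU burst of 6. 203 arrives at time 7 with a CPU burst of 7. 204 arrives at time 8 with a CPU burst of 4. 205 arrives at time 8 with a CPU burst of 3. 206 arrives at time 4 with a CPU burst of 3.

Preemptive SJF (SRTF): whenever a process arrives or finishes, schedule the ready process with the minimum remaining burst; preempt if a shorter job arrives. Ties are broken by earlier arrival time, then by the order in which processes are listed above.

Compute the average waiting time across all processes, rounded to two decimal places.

4.14

Schedule: | idle 0-3 | 201 3-4 | 206 4-7 | 200 7-8 | 205 8-11 | 204 11-15 | 202 15-21 | 203 21-28 |
Completion: 200=8  201=4  202=21  203=28  204=15  205=11  206=7
Waiting times: 200=0, 201=0, 202=12, 203=14, 204=3, 205=0, 206=0
Average waiting = (0+0+12+14+3+0+0) / 7 = 29/7 = 4.14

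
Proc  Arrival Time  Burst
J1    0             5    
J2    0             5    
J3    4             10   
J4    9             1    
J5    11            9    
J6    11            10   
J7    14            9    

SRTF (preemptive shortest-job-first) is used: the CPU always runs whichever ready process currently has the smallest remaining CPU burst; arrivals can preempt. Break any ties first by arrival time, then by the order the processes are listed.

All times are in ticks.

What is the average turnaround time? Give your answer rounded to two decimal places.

Schedule: | J1 0-5 | J2 5-10 | J4 10-11 | J5 11-20 | J7 20-29 | J3 29-39 | J6 39-49 |
Completion: J1=5  J2=10  J3=39  J4=11  J5=20  J6=49  J7=29
Turnaround (C−A): J1=5  J2=10  J3=35  J4=2  J5=9  J6=38  J7=15
Turnaround times: J1=5, J2=10, J3=35, J4=2, J5=9, J6=38, J7=15
Average turnaround = (5+10+35+2+9+38+15) / 7 = 114/7 = 16.29

16.29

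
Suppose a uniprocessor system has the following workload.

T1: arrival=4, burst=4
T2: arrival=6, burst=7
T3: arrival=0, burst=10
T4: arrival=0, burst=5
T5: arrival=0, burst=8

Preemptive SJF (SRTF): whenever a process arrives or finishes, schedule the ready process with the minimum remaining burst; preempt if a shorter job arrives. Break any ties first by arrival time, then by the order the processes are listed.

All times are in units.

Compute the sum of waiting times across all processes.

44

Gantt: | T4 0-5 | T1 5-9 | T2 9-16 | T5 16-24 | T3 24-34 |
Completion: T1=9  T2=16  T3=34  T4=5  T5=24
Turnaround (C−A): T1=5  T2=10  T3=34  T4=5  T5=24
Waiting = turnaround − burst: T1=1, T2=3, T3=24, T4=0, T5=16
Total waiting = 1 + 3 + 24 + 0 + 16 = 44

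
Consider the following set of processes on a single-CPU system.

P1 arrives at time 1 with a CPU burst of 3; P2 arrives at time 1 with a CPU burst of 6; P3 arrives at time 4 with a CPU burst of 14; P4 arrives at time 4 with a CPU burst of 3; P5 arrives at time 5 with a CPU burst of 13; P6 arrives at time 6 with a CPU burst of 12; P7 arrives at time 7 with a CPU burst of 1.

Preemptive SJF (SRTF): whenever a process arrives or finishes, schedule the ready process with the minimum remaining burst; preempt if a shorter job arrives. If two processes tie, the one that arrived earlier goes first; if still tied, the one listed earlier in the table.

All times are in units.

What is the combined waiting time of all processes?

Gantt: | idle 0-1 | P1 1-4 | P4 4-7 | P7 7-8 | P2 8-14 | P6 14-26 | P5 26-39 | P3 39-53 |
Completion: P1=4  P2=14  P3=53  P4=7  P5=39  P6=26  P7=8
Turnaround (C−A): P1=3  P2=13  P3=49  P4=3  P5=34  P6=20  P7=1
Waiting = turnaround − burst: P1=0, P2=7, P3=35, P4=0, P5=21, P6=8, P7=0
Total waiting = 0 + 7 + 35 + 0 + 21 + 8 + 0 = 71

71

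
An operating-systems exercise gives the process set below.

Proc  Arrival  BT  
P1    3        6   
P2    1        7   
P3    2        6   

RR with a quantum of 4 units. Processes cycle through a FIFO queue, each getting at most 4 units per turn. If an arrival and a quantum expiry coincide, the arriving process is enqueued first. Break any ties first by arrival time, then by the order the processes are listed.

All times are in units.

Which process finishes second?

Gantt: | idle 0-1 | P2 1-5 | P3 5-9 | P1 9-13 | P2 13-16 | P3 16-18 | P1 18-20 |
Completion: P1=20  P2=16  P3=18
Finish order: P2 → P3 → P1

P3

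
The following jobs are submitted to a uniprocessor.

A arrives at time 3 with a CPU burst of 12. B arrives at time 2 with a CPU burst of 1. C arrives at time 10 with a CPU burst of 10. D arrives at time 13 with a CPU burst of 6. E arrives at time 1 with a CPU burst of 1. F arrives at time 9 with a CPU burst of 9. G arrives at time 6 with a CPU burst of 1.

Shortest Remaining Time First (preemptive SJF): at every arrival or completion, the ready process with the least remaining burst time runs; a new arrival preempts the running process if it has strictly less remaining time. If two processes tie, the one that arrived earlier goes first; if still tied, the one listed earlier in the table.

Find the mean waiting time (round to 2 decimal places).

5.43

Schedule: | idle 0-1 | E 1-2 | B 2-3 | A 3-6 | G 6-7 | A 7-16 | D 16-22 | F 22-31 | C 31-41 |
Completion: A=16  B=3  C=41  D=22  E=2  F=31  G=7
Waiting times: A=1, B=0, C=21, D=3, E=0, F=13, G=0
Average waiting = (1+0+21+3+0+13+0) / 7 = 38/7 = 5.43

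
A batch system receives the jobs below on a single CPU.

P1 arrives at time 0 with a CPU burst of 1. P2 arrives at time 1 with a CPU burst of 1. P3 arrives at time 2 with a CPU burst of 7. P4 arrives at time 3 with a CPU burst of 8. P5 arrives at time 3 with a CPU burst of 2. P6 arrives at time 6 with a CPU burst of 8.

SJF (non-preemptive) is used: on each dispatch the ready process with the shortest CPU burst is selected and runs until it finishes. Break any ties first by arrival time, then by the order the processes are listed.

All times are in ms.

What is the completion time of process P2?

Timeline: | P1 0-1 | P2 1-2 | P3 2-9 | P5 9-11 | P4 11-19 | P6 19-27 |
Completion: P1=1  P2=2  P3=9  P4=19  P5=11  P6=27
Turnaround (C−A): P1=1  P2=1  P3=7  P4=16  P5=8  P6=21

2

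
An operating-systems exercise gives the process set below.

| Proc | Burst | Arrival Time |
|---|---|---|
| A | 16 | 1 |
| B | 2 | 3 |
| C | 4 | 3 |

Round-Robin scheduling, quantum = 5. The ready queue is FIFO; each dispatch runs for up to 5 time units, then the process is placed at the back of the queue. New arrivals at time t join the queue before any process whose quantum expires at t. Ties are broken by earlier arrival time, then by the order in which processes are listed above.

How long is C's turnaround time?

9

Gantt: | idle 0-1 | A 1-6 | B 6-8 | C 8-12 | A 12-23 |
Completion: A=23  B=8  C=12
Turnaround (C−A): A=22  B=5  C=9
Turnaround(C) = completion − arrival = 12 − 3 = 9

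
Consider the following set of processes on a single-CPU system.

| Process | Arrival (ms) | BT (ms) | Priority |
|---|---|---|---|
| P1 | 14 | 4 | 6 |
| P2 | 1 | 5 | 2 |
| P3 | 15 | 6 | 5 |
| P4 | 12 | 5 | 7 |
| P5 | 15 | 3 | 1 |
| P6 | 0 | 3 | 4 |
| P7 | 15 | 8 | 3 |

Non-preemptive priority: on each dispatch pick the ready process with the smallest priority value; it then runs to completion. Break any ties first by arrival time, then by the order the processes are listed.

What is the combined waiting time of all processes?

42

Timeline: | P6 0-3 | P2 3-8 | idle 8-12 | P4 12-17 | P5 17-20 | P7 20-28 | P3 28-34 | P1 34-38 |
Completion: P1=38  P2=8  P3=34  P4=17  P5=20  P6=3  P7=28
Waiting = turnaround − burst: P1=20, P2=2, P3=13, P4=0, P5=2, P6=0, P7=5
Total waiting = 20 + 2 + 13 + 0 + 2 + 0 + 5 = 42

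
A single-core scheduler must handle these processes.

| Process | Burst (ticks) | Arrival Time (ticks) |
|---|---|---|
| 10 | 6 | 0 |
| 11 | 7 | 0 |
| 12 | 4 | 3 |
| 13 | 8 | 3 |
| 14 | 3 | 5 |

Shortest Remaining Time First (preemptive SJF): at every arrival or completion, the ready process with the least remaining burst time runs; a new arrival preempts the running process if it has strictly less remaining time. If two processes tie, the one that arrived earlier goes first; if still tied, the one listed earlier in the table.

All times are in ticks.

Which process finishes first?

10

Gantt: | 10 0-6 | 14 6-9 | 12 9-13 | 11 13-20 | 13 20-28 |
Completion: 10=6  11=20  12=13  13=28  14=9
Turnaround (C−A): 10=6  11=20  12=10  13=25  14=4
Finish order: 10 → 14 → 12 → 11 → 13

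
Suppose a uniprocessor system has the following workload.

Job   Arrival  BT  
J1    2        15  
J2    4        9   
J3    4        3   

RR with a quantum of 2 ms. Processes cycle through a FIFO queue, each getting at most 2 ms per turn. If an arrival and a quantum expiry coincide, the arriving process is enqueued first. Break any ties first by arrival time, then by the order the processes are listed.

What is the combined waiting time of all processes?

29

Schedule: | idle 0-2 | J1 2-4 | J2 4-6 | J3 6-8 | J1 8-10 | J2 10-12 | J3 12-13 | J1 13-15 | J2 15-17 | J1 17-19 | J2 19-21 | J1 21-23 | J2 23-24 | J1 24-29 |
Completion: J1=29  J2=24  J3=13
Turnaround (C−A): J1=27  J2=20  J3=9
Waiting = turnaround − burst: J1=12, J2=11, J3=6
Total waiting = 12 + 11 + 6 = 29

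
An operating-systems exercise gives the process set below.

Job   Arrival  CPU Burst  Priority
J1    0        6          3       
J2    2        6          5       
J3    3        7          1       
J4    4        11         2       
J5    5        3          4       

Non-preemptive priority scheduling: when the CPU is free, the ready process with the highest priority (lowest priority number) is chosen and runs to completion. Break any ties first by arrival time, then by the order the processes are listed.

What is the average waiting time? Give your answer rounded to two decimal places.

Schedule: | J1 0-6 | J3 6-13 | J4 13-24 | J5 24-27 | J2 27-33 |
Completion: J1=6  J2=33  J3=13  J4=24  J5=27
Turnaround (C−A): J1=6  J2=31  J3=10  J4=20  J5=22
Waiting times: J1=0, J2=25, J3=3, J4=9, J5=19
Average waiting = (0+25+3+9+19) / 5 = 56/5 = 11.20

11.20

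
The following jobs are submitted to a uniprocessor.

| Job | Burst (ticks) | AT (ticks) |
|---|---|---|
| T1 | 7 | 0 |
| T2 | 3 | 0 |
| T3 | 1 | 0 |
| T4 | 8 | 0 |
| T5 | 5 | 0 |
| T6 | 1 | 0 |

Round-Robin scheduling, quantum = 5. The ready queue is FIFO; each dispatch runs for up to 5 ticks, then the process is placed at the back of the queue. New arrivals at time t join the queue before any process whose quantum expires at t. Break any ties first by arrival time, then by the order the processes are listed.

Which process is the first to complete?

Schedule: | T1 0-5 | T2 5-8 | T3 8-9 | T4 9-14 | T5 14-19 | T6 19-20 | T1 20-22 | T4 22-25 |
Completion: T1=22  T2=8  T3=9  T4=25  T5=19  T6=20
Turnaround (C−A): T1=22  T2=8  T3=9  T4=25  T5=19  T6=20
Finish order: T2 → T3 → T5 → T6 → T1 → T4

T2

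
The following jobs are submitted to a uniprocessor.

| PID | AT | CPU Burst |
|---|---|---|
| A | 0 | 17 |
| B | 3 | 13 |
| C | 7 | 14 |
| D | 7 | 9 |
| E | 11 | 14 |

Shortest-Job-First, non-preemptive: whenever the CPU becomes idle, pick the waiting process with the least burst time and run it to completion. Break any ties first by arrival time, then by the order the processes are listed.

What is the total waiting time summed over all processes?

107

Timeline: | A 0-17 | D 17-26 | B 26-39 | C 39-53 | E 53-67 |
Completion: A=17  B=39  C=53  D=26  E=67
Turnaround (C−A): A=17  B=36  C=46  D=19  E=56
Waiting = turnaround − burst: A=0, B=23, C=32, D=10, E=42
Total waiting = 0 + 23 + 32 + 10 + 42 = 107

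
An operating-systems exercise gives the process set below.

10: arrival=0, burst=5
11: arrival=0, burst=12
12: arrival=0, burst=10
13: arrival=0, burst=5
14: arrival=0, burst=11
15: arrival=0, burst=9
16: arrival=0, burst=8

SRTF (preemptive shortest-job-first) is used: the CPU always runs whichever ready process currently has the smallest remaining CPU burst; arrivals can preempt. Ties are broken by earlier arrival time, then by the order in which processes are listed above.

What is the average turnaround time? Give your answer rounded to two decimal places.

Timeline: | 10 0-5 | 13 5-10 | 16 10-18 | 15 18-27 | 12 27-37 | 14 37-48 | 11 48-60 |
Completion: 10=5  11=60  12=37  13=10  14=48  15=27  16=18
Turnaround (C−A): 10=5  11=60  12=37  13=10  14=48  15=27  16=18
Turnaround times: 10=5, 11=60, 12=37, 13=10, 14=48, 15=27, 16=18
Average turnaround = (5+60+37+10+48+27+18) / 7 = 205/7 = 29.29

29.29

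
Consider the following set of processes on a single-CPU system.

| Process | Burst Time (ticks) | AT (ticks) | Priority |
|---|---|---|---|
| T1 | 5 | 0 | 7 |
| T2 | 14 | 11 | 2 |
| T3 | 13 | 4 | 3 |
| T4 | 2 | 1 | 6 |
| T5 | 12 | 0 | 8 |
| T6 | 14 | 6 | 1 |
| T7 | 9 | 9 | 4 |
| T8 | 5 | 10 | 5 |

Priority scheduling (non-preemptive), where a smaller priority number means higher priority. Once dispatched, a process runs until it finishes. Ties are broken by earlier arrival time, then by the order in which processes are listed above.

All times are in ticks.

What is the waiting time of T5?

Schedule: | T1 0-5 | T3 5-18 | T6 18-32 | T2 32-46 | T7 46-55 | T8 55-60 | T4 60-62 | T5 62-74 |
Completion: T1=5  T2=46  T3=18  T4=62  T5=74  T6=32  T7=55  T8=60
Turnaround (C−A): T1=5  T2=35  T3=14  T4=61  T5=74  T6=26  T7=46  T8=50
Waiting(T5) = turnaround − burst = 74 − 12 = 62

62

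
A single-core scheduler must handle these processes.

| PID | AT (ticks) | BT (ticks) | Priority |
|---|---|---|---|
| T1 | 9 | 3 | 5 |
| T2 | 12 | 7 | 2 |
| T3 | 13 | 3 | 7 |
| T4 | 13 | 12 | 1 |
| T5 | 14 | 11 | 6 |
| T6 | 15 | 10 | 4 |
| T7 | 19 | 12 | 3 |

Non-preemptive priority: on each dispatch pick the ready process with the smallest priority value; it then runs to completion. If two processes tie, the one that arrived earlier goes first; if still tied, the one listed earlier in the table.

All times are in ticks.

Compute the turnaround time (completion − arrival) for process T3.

Schedule: | idle 0-9 | T1 9-12 | T2 12-19 | T4 19-31 | T7 31-43 | T6 43-53 | T5 53-64 | T3 64-67 |
Completion: T1=12  T2=19  T3=67  T4=31  T5=64  T6=53  T7=43
Turnaround (C−A): T1=3  T2=7  T3=54  T4=18  T5=50  T6=38  T7=24
Turnaround(T3) = completion − arrival = 67 − 13 = 54

54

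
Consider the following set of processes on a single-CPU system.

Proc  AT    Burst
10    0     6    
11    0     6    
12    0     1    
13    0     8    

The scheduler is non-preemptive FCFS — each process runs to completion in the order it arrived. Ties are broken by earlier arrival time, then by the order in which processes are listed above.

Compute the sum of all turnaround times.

52

Gantt: | 10 0-6 | 11 6-12 | 12 12-13 | 13 13-21 |
Completion: 10=6  11=12  12=13  13=21
Turnaround = completion − arrival: 10=6, 11=12, 12=13, 13=21
Total turnaround = 6 + 12 + 13 + 21 = 52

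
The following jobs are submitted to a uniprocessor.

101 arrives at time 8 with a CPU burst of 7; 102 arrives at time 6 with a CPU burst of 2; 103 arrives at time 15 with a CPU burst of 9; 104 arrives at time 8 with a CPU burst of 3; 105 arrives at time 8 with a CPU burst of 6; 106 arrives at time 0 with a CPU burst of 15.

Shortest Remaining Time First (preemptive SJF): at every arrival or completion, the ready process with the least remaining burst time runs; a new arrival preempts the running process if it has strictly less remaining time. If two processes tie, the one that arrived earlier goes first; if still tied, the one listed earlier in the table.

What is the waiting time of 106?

18

Timeline: | 106 0-6 | 102 6-8 | 104 8-11 | 105 11-17 | 101 17-24 | 106 24-33 | 103 33-42 |
Completion: 101=24  102=8  103=42  104=11  105=17  106=33
Turnaround (C−A): 101=16  102=2  103=27  104=3  105=9  106=33
Waiting(106) = turnaround − burst = 33 − 15 = 18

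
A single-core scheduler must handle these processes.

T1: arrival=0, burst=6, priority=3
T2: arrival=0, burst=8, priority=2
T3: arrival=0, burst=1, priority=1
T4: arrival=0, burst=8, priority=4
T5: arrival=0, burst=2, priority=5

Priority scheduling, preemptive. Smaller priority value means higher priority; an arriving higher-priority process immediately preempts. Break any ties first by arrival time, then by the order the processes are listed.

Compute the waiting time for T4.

15

Schedule: | T3 0-1 | T2 1-9 | T1 9-15 | T4 15-23 | T5 23-25 |
Completion: T1=15  T2=9  T3=1  T4=23  T5=25
Waiting(T4) = turnaround − burst = 23 − 8 = 15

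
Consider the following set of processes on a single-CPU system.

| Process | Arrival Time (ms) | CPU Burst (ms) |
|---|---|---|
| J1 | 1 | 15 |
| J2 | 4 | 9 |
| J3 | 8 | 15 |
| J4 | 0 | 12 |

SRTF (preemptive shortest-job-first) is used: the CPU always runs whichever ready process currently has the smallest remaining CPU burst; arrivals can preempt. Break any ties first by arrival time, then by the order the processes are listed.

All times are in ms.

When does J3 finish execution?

51

Timeline: | J4 0-12 | J2 12-21 | J1 21-36 | J3 36-51 |
Completion: J1=36  J2=21  J3=51  J4=12
Turnaround (C−A): J1=35  J2=17  J3=43  J4=12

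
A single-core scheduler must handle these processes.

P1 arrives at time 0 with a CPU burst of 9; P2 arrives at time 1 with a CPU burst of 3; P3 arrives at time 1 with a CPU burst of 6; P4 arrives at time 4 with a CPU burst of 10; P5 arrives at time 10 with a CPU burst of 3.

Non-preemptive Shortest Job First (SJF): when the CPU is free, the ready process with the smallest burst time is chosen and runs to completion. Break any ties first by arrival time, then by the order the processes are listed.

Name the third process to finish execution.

P5

Gantt: | P1 0-9 | P2 9-12 | P5 12-15 | P3 15-21 | P4 21-31 |
Completion: P1=9  P2=12  P3=21  P4=31  P5=15
Turnaround (C−A): P1=9  P2=11  P3=20  P4=27  P5=5
Finish order: P1 → P2 → P5 → P3 → P4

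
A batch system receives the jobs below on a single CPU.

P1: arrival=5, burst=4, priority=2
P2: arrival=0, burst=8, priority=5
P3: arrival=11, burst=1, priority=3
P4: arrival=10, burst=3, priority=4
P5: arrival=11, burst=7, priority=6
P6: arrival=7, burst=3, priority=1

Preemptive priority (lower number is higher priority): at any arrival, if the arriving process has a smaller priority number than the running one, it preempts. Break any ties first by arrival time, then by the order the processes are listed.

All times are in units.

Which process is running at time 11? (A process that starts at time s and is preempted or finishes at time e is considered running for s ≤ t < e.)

Schedule: | P2 0-5 | P1 5-7 | P6 7-10 | P1 10-12 | P3 12-13 | P4 13-16 | P2 16-19 | P5 19-26 |
Completion: P1=12  P2=19  P3=13  P4=16  P5=26  P6=10
Turnaround (C−A): P1=7  P2=19  P3=2  P4=6  P5=15  P6=3

P1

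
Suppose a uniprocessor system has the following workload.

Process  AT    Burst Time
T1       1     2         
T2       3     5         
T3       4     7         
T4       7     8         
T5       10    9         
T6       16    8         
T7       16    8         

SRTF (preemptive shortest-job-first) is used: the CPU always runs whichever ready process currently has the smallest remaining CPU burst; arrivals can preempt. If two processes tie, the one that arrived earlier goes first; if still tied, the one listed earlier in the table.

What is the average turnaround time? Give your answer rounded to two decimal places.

15.71

Gantt: | idle 0-1 | T1 1-3 | T2 3-8 | T3 8-15 | T4 15-23 | T6 23-31 | T7 31-39 | T5 39-48 |
Completion: T1=3  T2=8  T3=15  T4=23  T5=48  T6=31  T7=39
Turnaround (C−A): T1=2  T2=5  T3=11  T4=16  T5=38  T6=15  T7=23
Turnaround times: T1=2, T2=5, T3=11, T4=16, T5=38, T6=15, T7=23
Average turnaround = (2+5+11+16+38+15+23) / 7 = 110/7 = 15.71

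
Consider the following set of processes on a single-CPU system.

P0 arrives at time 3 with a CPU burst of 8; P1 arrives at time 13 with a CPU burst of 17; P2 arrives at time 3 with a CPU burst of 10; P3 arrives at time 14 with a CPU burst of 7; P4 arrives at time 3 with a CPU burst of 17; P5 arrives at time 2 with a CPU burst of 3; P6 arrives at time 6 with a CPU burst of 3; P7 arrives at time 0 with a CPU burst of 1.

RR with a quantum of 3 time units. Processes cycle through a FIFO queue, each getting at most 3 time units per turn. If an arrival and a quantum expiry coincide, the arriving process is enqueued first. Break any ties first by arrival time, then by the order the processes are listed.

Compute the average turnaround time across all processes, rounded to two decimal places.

30.38

Gantt: | P7 0-1 | idle 1-2 | P5 2-5 | P0 5-8 | P2 8-11 | P4 11-14 | P6 14-17 | P0 17-20 | P2 20-23 | P1 23-26 | P3 26-29 | P4 29-32 | P0 32-34 | P2 34-37 | P1 37-40 | P3 40-43 | P4 43-46 | P2 46-47 | P1 47-50 | P3 50-51 | P4 51-54 | P1 54-57 | P4 57-60 | P1 60-63 | P4 63-65 | P1 65-67 |
Completion: P0=34  P1=67  P2=47  P3=51  P4=65  P5=5  P6=17  P7=1
Turnaround times: P0=31, P1=54, P2=44, P3=37, P4=62, P5=3, P6=11, P7=1
Average turnaround = (31+54+44+37+62+3+11+1) / 8 = 243/8 = 30.38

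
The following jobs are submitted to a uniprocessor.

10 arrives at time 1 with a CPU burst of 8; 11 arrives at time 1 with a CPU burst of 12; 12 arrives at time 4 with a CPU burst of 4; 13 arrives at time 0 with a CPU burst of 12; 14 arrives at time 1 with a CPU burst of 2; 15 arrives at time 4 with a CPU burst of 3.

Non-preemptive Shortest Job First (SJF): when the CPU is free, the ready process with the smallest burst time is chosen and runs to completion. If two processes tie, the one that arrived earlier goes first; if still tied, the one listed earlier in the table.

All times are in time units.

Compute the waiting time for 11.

Timeline: | 13 0-12 | 14 12-14 | 15 14-17 | 12 17-21 | 10 21-29 | 11 29-41 |
Completion: 10=29  11=41  12=21  13=12  14=14  15=17
Turnaround (C−A): 10=28  11=40  12=17  13=12  14=13  15=13
Waiting(11) = turnaround − burst = 40 − 12 = 28

28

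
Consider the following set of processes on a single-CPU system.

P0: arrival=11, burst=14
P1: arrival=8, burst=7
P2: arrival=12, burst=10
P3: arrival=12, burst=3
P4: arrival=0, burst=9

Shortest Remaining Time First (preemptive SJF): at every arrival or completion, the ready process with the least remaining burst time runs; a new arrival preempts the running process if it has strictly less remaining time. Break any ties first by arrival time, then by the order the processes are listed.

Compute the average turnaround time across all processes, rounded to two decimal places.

Gantt: | P4 0-9 | P1 9-12 | P3 12-15 | P1 15-19 | P2 19-29 | P0 29-43 |
Completion: P0=43  P1=19  P2=29  P3=15  P4=9
Turnaround (C−A): P0=32  P1=11  P2=17  P3=3  P4=9
Turnaround times: P0=32, P1=11, P2=17, P3=3, P4=9
Average turnaround = (32+11+17+3+9) / 5 = 72/5 = 14.40

14.40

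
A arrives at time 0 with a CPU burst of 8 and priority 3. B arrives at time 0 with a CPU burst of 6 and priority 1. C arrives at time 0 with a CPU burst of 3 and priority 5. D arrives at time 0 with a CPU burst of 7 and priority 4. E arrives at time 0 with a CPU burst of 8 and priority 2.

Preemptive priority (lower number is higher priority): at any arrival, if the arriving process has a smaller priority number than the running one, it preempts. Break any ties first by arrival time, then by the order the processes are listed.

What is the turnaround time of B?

6

Schedule: | B 0-6 | E 6-14 | A 14-22 | D 22-29 | C 29-32 |
Completion: A=22  B=6  C=32  D=29  E=14
Turnaround (C−A): A=22  B=6  C=32  D=29  E=14
Turnaround(B) = completion − arrival = 6 − 0 = 6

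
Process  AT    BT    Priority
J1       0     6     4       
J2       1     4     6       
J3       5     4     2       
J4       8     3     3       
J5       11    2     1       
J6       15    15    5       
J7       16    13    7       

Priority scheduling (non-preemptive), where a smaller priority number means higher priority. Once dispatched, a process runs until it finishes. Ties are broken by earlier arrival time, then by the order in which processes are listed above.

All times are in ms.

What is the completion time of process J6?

30

Gantt: | J1 0-6 | J3 6-10 | J4 10-13 | J5 13-15 | J6 15-30 | J2 30-34 | J7 34-47 |
Completion: J1=6  J2=34  J3=10  J4=13  J5=15  J6=30  J7=47
Turnaround (C−A): J1=6  J2=33  J3=5  J4=5  J5=4  J6=15  J7=31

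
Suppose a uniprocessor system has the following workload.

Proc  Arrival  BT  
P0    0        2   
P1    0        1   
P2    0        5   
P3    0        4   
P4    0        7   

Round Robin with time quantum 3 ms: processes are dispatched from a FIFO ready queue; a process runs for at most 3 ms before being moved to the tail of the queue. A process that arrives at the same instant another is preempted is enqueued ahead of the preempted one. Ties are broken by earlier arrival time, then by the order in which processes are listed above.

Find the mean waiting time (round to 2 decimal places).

6.80

Timeline: | P0 0-2 | P1 2-3 | P2 3-6 | P3 6-9 | P4 9-12 | P2 12-14 | P3 14-15 | P4 15-19 |
Completion: P0=2  P1=3  P2=14  P3=15  P4=19
Turnaround (C−A): P0=2  P1=3  P2=14  P3=15  P4=19
Waiting times: P0=0, P1=2, P2=9, P3=11, P4=12
Average waiting = (0+2+9+11+12) / 5 = 34/5 = 6.80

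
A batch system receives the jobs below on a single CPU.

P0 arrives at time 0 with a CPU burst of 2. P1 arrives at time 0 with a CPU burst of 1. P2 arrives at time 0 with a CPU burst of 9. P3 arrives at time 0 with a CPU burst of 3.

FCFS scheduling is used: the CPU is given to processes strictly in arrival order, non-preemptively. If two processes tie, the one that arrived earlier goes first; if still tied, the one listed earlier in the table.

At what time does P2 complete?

12

Timeline: | P0 0-2 | P1 2-3 | P2 3-12 | P3 12-15 |
Completion: P0=2  P1=3  P2=12  P3=15
Turnaround (C−A): P0=2  P1=3  P2=12  P3=15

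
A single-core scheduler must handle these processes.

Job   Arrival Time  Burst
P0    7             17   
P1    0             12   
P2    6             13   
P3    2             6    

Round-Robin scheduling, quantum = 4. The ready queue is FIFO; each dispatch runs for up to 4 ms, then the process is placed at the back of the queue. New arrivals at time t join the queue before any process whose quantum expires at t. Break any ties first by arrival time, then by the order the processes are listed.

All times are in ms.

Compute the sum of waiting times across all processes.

76

Schedule: | P1 0-4 | P3 4-8 | P1 8-12 | P2 12-16 | P0 16-20 | P3 20-22 | P1 22-26 | P2 26-30 | P0 30-34 | P2 34-38 | P0 38-42 | P2 42-43 | P0 43-48 |
Completion: P0=48  P1=26  P2=43  P3=22
Waiting = turnaround − burst: P0=24, P1=14, P2=24, P3=14
Total waiting = 24 + 14 + 24 + 14 = 76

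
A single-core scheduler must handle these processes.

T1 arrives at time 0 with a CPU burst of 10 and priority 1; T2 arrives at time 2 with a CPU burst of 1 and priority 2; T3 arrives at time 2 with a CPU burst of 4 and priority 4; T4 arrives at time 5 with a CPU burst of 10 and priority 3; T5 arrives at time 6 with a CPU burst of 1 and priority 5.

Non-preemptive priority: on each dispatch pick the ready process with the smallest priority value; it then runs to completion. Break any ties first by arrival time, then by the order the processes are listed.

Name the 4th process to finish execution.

Timeline: | T1 0-10 | T2 10-11 | T4 11-21 | T3 21-25 | T5 25-26 |
Completion: T1=10  T2=11  T3=25  T4=21  T5=26
Turnaround (C−A): T1=10  T2=9  T3=23  T4=16  T5=20
Finish order: T1 → T2 → T4 → T3 → T5

T3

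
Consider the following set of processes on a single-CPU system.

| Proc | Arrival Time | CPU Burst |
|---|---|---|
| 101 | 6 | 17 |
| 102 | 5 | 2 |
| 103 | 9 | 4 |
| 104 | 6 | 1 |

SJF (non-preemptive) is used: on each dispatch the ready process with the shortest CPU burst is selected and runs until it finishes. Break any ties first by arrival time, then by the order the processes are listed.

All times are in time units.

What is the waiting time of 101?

Schedule: | idle 0-5 | 102 5-7 | 104 7-8 | 101 8-25 | 103 25-29 |
Completion: 101=25  102=7  103=29  104=8
Turnaround (C−A): 101=19  102=2  103=20  104=2
Waiting(101) = turnaround − burst = 19 − 17 = 2

2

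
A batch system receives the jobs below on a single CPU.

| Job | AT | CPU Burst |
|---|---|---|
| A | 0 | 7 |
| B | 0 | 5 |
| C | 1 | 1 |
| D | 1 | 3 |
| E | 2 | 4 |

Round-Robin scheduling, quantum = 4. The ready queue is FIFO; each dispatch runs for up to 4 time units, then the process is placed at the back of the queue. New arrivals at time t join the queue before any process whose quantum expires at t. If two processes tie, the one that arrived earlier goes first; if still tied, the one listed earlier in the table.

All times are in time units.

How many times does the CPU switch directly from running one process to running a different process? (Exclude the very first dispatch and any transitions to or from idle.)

6

Timeline: | A 0-4 | B 4-8 | C 8-9 | D 9-12 | E 12-16 | A 16-19 | B 19-20 |
Completion: A=19  B=20  C=9  D=12  E=16
Turnaround (C−A): A=19  B=20  C=8  D=11  E=14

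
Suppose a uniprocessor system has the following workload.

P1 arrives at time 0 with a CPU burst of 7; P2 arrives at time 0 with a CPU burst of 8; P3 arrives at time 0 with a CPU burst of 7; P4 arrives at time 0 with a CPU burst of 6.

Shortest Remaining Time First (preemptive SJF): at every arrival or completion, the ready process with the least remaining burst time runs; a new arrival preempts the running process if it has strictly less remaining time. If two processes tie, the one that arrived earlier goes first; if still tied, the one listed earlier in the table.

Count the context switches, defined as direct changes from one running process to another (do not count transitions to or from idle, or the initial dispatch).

3

Schedule: | P4 0-6 | P1 6-13 | P3 13-20 | P2 20-28 |
Completion: P1=13  P2=28  P3=20  P4=6
Turnaround (C−A): P1=13  P2=28  P3=20  P4=6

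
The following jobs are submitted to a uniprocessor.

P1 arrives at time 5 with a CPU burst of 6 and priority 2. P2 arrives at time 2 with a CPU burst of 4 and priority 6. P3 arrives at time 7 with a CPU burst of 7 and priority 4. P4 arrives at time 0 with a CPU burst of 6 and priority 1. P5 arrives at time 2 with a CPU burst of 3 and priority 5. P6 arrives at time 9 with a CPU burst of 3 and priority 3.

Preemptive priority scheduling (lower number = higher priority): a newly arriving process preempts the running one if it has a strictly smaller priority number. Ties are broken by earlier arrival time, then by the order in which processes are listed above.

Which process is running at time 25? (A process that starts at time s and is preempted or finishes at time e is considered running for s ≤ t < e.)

Gantt: | P4 0-6 | P1 6-12 | P6 12-15 | P3 15-22 | P5 22-25 | P2 25-29 |
Completion: P1=12  P2=29  P3=22  P4=6  P5=25  P6=15

P2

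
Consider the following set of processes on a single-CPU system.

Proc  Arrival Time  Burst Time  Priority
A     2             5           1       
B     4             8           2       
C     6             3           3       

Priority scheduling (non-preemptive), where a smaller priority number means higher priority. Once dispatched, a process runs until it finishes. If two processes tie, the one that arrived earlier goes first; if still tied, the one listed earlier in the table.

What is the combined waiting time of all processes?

12

Gantt: | idle 0-2 | A 2-7 | B 7-15 | C 15-18 |
Completion: A=7  B=15  C=18
Turnaround (C−A): A=5  B=11  C=12
Waiting = turnaround − burst: A=0, B=3, C=9
Total waiting = 0 + 3 + 9 = 12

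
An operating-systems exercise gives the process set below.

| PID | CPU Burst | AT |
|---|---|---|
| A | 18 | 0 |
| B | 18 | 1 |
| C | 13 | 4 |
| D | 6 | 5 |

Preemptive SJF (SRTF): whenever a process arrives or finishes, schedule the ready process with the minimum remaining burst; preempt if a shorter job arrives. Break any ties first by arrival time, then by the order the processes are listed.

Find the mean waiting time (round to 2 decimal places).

15.25

Schedule: | A 0-4 | C 4-5 | D 5-11 | C 11-23 | A 23-37 | B 37-55 |
Completion: A=37  B=55  C=23  D=11
Turnaround (C−A): A=37  B=54  C=19  D=6
Waiting times: A=19, B=36, C=6, D=0
Average waiting = (19+36+6+0) / 4 = 61/4 = 15.25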